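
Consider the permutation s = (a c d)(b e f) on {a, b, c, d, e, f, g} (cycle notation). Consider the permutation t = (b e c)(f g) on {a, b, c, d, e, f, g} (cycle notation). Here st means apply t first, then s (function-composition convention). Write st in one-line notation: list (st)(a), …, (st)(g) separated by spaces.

For each element, apply t then s: a → a → c; b → e → f; c → b → e; d → d → a; e → c → d; f → g → g; g → f → b.
Collecting the images, st = [c f e a d g b].

c f e a d g b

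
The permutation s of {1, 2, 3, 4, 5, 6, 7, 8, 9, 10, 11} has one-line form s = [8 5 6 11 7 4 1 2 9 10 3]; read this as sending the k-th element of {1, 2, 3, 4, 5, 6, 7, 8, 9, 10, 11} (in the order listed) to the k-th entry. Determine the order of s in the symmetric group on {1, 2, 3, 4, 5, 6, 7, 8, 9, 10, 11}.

Decomposing into disjoint cycles gives cycle lengths 5, 4, 1, 1.
The order of s is the least common multiple of its cycle lengths: lcm(5, 4) = 20.

20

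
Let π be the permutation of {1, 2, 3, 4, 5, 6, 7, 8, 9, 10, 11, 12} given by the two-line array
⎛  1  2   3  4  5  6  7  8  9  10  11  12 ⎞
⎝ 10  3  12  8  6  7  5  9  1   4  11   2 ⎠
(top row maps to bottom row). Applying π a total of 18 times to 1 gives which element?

8

Tracing 1 → 10 → … returns to 1 after 5 steps, so 1 lies in a 5-cycle (1 10 4 8 9).
Powers repeat with period 5 on this cycle, and 18 mod 5 = 3, so π^18(1) = π^3(1).
Stepping 3 places around the cycle: 1 → 10 → 4 → 8.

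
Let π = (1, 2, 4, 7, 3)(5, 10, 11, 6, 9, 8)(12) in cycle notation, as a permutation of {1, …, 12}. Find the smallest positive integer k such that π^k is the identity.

The cycle type of π is (6, 5, 1).
The order is lcm(6, 5) = 30.

30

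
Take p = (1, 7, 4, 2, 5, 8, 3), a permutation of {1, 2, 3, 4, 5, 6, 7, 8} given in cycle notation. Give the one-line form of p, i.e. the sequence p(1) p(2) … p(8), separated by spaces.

7 5 1 2 8 6 4 3

Image by image: 1→7, 2→5, 3→1, 4→2, 5→8, 6→6, 7→4, 8→3.
So the one-line form is 7 5 1 2 8 6 4 3.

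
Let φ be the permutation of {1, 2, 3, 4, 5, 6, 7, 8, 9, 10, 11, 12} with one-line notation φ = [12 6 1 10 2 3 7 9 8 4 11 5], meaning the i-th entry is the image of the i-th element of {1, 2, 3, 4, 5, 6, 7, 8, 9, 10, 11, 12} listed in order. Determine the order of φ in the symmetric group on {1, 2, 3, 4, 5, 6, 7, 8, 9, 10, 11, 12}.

6

Decomposing into disjoint cycles gives cycle lengths 6, 2, 2, 1, 1.
Since disjoint cycles commute, ord(φ) = lcm(6, 2, 2) = 6.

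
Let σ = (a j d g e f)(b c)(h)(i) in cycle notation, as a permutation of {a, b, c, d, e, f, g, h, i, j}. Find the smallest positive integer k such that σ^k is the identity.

The disjoint cycles have lengths 6, 2, 1, 1.
The order of σ is the least common multiple of its cycle lengths: lcm(6, 2) = 6.

6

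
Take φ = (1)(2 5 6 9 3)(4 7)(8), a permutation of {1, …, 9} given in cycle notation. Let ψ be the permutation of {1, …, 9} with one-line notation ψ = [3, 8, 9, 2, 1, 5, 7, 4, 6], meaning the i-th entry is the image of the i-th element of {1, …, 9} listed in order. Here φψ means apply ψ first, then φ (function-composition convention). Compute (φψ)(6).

6

First apply ψ: ψ(6) = 5, then φ(5) = 6. Thus (φψ)(6) = 6.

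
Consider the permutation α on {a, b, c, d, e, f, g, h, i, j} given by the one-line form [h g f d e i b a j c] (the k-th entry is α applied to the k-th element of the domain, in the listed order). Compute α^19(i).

Tracing i → j → … returns to i after 4 steps, so i lies in a 4-cycle (c f i j).
Powers repeat with period 4 on this cycle, and 19 mod 4 = 3, so α^19(i) = α^3(i).
Advancing 3 steps from i: i → j → c → f.

f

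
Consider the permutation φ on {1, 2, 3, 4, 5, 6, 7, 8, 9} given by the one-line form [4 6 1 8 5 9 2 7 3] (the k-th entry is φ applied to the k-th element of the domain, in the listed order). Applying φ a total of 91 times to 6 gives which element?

Tracing 6 → 9 → … returns to 6 after 8 steps, so 6 lies in an 8-cycle (1 4 8 7 2 6 9 3).
On an 8-cycle, φ^8 is the identity, so φ^91 = φ^3 there (91 ≡ 3 mod 8).
Advancing 3 steps from 6: 6 → 9 → 3 → 1.

1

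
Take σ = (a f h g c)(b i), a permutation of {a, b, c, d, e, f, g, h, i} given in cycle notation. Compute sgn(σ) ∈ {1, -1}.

-1

The cycle lengths are 5, 2, 1, 1.
A cycle of length ℓ contributes ℓ−1 transpositions, so σ is a product of 4 + 1 = 5 transpositions — odd.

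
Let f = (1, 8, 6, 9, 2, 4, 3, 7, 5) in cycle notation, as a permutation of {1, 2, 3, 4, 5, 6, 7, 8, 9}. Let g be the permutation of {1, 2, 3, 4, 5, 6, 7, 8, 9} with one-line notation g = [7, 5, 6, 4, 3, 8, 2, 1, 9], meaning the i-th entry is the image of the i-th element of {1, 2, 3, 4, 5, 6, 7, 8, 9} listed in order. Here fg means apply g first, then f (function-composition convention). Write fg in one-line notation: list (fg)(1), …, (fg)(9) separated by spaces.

(fg)(x) = f(g(x)). Computing each image: f(g(1)) = f(7) = 5, f(g(2)) = f(5) = 1, f(g(3)) = f(6) = 9, f(g(4)) = f(4) = 3, f(g(5)) = f(3) = 7, f(g(6)) = f(8) = 6, f(g(7)) = f(2) = 4, f(g(8)) = f(1) = 8, f(g(9)) = f(9) = 2.
Hence fg = [5 1 9 3 7 6 4 8 2].

5 1 9 3 7 6 4 8 2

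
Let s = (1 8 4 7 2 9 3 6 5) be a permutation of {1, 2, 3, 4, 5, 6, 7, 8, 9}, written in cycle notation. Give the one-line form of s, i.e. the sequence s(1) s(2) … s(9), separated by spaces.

8 9 6 7 1 5 2 4 3

Reading each image from the cycles: 1↦8, 2↦9, 3↦6, 4↦7, 5↦1, 6↦5, 7↦2, 8↦4, 9↦3.
So the one-line form is 8 9 6 7 1 5 2 4 3.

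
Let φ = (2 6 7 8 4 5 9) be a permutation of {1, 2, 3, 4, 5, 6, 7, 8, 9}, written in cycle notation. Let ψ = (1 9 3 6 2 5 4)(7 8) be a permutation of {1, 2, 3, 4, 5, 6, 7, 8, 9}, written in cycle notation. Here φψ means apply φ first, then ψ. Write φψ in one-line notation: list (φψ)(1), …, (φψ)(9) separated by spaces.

For each element, apply φ then ψ: 1 → 1 → 9; 2 → 6 → 2; 3 → 3 → 6; 4 → 5 → 4; 5 → 9 → 3; 6 → 7 → 8; 7 → 8 → 7; 8 → 4 → 1; 9 → 2 → 5.
Collecting the images, φψ = [9 2 6 4 3 8 7 1 5].

9 2 6 4 3 8 7 1 5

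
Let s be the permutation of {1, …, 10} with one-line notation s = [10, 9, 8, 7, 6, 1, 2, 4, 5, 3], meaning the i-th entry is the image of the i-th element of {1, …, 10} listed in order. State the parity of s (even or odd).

odd

In disjoint-cycle form the cycle lengths are 10.
A cycle of length ℓ contributes ℓ−1 transpositions, so s is a product of 9 transpositions — odd.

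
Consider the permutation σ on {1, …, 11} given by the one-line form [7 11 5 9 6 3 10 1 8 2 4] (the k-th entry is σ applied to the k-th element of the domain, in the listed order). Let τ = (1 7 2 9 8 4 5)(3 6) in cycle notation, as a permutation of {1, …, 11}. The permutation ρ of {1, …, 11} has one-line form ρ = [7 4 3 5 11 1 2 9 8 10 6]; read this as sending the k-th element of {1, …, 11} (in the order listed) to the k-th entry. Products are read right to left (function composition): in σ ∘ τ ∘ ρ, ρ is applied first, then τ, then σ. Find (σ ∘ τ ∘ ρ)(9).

9

Apply the permutations in order: ρ(9) = 8, then τ(8) = 4, then σ(4) = 9. So (σ ∘ τ ∘ ρ)(9) = 9.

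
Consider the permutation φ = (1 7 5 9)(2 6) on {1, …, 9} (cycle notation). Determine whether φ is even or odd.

even

The cycle lengths are 4, 2, 1, 1, 1.
A cycle is odd iff its length is even; φ has 2 even-length cycles, so sgn(φ) = (−1)^2 and φ is even.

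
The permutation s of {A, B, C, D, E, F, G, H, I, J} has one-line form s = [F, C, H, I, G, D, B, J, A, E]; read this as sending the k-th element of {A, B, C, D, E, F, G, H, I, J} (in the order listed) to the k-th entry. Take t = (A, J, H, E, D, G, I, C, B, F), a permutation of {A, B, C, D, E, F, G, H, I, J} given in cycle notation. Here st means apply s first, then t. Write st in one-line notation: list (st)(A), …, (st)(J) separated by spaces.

A B E C I G F H J D

Chase each element through s then t: A → F → A; B → C → B; C → H → E; D → I → C; E → G → I; F → D → G; G → B → F; H → J → H; I → A → J; J → E → D.
So st in one-line form is A B E C I G F H J D.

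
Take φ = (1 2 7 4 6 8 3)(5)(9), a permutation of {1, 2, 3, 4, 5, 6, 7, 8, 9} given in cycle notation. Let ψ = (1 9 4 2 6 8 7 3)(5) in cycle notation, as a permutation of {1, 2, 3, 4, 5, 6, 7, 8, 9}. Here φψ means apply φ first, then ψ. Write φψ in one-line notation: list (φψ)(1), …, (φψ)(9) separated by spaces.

(φψ)(x) = ψ(φ(x)). Computing each image: ψ(φ(1)) = ψ(2) = 6, ψ(φ(2)) = ψ(7) = 3, ψ(φ(3)) = ψ(1) = 9, ψ(φ(4)) = ψ(6) = 8, ψ(φ(5)) = ψ(5) = 5, ψ(φ(6)) = ψ(8) = 7, ψ(φ(7)) = ψ(4) = 2, ψ(φ(8)) = ψ(3) = 1, ψ(φ(9)) = ψ(9) = 4.
Hence φψ = [6 3 9 8 5 7 2 1 4].

6 3 9 8 5 7 2 1 4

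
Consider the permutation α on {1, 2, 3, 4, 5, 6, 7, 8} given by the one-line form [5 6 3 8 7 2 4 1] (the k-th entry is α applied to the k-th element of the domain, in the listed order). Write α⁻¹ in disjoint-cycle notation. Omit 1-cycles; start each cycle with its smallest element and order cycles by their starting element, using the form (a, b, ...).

(1, 8, 4, 7, 5)(2, 6)

The cycle decomposition of α is (1, 5, 7, 4, 8)(2, 6).
Reversing each cycle (and rotating so the smallest element leads) gives α⁻¹ = (1, 8, 4, 7, 5)(2, 6).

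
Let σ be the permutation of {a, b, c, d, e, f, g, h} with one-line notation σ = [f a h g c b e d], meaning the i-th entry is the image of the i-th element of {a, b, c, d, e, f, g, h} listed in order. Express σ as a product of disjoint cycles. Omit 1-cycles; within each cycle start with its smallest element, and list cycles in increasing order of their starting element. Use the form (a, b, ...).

(a, f, b)(c, h, d, g, e)

Start at a and follow images: a → f → b → a, giving the cycle (a, f, b).
Continuing from each remaining unvisited element yields (a, f, b)(c, h, d, g, e).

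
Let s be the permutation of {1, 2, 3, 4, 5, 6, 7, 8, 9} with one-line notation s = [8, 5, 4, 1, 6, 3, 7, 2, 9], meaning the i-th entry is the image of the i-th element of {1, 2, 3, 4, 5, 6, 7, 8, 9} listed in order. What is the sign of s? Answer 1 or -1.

In disjoint-cycle form the cycle lengths are 7, 1, 1.
A cycle is odd iff its length is even; s has 0 even-length cycles, so sgn(s) = (−1)^0 and s is even.

1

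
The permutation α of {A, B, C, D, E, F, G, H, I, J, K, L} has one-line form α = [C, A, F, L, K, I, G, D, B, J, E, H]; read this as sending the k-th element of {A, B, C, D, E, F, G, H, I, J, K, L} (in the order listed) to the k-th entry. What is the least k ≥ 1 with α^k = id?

Decomposing into disjoint cycles gives cycle lengths 5, 3, 2, 1, 1.
The order is lcm(5, 3, 2) = 30.

30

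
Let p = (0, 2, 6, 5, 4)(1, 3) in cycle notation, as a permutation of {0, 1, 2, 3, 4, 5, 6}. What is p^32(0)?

0 lies in the 5-cycle (0, 2, 6, 5, 4).
Since the cycle has length 5, p^32 acts on it the same as p^2 (32 mod 5 = 2).
Advancing 2 steps from 0: 0 → 2 → 6.

6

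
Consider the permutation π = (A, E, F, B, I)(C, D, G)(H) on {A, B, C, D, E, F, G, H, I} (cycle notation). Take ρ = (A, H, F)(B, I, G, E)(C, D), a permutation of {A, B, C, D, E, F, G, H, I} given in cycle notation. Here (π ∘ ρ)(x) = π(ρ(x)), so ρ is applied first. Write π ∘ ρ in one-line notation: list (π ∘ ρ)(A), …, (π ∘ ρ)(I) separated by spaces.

H A G D I E F B C

Chase each element through ρ then π: A → H → H; B → I → A; C → D → G; D → C → D; E → B → I; F → A → E; G → E → F; H → F → B; I → G → C.
So π ∘ ρ in one-line form is H A G D I E F B C.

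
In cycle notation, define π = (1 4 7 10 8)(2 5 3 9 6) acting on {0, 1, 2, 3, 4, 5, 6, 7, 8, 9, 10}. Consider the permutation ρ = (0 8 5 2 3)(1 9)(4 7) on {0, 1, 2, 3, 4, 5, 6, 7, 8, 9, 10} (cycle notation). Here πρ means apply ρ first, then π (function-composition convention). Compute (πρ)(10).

8

First apply ρ: ρ(10) = 10, then π(10) = 8. Thus (πρ)(10) = 8.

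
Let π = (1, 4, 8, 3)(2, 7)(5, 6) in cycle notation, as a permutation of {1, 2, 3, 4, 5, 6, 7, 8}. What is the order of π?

The cycle type of π is (4, 2, 2).
The order of π is the least common multiple of its cycle lengths: lcm(4, 2, 2) = 4.

4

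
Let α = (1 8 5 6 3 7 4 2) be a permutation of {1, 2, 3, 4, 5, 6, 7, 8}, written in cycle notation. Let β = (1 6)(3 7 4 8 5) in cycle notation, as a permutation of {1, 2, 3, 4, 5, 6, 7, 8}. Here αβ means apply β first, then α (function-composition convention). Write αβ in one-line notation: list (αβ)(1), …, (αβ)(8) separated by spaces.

(αβ)(x) = α(β(x)). Computing each image: α(β(1)) = α(6) = 3, α(β(2)) = α(2) = 1, α(β(3)) = α(7) = 4, α(β(4)) = α(8) = 5, α(β(5)) = α(3) = 7, α(β(6)) = α(1) = 8, α(β(7)) = α(4) = 2, α(β(8)) = α(5) = 6.
Hence αβ = [3 1 4 5 7 8 2 6].

3 1 4 5 7 8 2 6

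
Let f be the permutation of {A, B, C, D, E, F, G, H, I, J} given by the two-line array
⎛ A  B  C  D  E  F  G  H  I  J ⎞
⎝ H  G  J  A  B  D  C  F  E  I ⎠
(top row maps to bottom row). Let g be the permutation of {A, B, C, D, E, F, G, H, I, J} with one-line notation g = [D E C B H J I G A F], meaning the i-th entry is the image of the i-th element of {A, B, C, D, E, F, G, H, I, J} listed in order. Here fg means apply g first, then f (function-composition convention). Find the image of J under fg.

D

First apply g: g(J) = F, then f(F) = D. Thus (fg)(J) = D.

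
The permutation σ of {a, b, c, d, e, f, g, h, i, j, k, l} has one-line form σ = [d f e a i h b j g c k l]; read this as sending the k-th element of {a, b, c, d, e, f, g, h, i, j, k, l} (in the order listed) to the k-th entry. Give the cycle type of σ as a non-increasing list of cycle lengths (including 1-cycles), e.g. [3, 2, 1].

[8, 2, 1, 1]

The disjoint cycles are (a, d)(b, f, h, j, c, e, i, g)(k)(l), with lengths 8, 2, 1, 1 in non-increasing order.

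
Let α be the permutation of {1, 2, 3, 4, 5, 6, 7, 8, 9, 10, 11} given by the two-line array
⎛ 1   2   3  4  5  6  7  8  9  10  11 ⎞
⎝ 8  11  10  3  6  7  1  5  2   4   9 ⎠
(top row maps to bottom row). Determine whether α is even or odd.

even

In disjoint-cycle form the cycle lengths are 5, 3, 3.
A cycle is odd iff its length is even; α has 0 even-length cycles, so sgn(α) = (−1)^0 and α is even.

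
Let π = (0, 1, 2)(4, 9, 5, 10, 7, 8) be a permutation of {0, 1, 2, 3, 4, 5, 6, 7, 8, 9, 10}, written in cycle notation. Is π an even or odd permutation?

odd

The cycle lengths are 6, 3, 1, 1.
A cycle of length ℓ contributes ℓ−1 transpositions, so π is a product of 5 + 2 = 7 transpositions — odd.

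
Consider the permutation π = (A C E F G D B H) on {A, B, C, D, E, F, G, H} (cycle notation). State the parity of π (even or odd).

The cycle lengths are 8.
A cycle of length ℓ contributes ℓ−1 transpositions, so π is a product of 7 transpositions — odd.

odd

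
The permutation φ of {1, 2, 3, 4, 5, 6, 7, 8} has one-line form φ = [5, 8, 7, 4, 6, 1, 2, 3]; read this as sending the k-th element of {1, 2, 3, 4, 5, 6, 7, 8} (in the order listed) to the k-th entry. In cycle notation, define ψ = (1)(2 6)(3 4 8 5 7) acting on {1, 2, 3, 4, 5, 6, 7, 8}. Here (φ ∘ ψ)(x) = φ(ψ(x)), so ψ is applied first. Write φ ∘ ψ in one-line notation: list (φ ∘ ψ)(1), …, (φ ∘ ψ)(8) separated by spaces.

(φ ∘ ψ)(x) = φ(ψ(x)). Computing each image: φ(ψ(1)) = φ(1) = 5, φ(ψ(2)) = φ(6) = 1, φ(ψ(3)) = φ(4) = 4, φ(ψ(4)) = φ(8) = 3, φ(ψ(5)) = φ(7) = 2, φ(ψ(6)) = φ(2) = 8, φ(ψ(7)) = φ(3) = 7, φ(ψ(8)) = φ(5) = 6.
Hence φ ∘ ψ = [5 1 4 3 2 8 7 6].

5 1 4 3 2 8 7 6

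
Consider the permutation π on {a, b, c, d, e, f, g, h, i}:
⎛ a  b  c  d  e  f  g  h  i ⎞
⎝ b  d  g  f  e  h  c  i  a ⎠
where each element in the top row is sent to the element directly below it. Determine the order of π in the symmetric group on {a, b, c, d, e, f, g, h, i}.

6

Decomposing into disjoint cycles gives cycle lengths 6, 2, 1.
Since disjoint cycles commute, ord(π) = lcm(6, 2) = 6.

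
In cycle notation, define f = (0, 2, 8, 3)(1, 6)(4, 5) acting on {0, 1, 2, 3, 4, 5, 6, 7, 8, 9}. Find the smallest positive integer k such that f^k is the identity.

4

The cycle type of f is (4, 2, 2, 1, 1).
Since disjoint cycles commute, ord(f) = lcm(4, 2, 2) = 4.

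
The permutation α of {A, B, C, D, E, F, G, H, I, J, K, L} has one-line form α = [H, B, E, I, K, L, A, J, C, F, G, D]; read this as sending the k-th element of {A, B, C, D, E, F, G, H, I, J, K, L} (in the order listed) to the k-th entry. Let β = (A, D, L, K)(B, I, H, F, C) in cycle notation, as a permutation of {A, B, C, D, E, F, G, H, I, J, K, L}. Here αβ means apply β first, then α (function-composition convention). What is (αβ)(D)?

First apply β: β(D) = L, then α(L) = D. Thus (αβ)(D) = D.

D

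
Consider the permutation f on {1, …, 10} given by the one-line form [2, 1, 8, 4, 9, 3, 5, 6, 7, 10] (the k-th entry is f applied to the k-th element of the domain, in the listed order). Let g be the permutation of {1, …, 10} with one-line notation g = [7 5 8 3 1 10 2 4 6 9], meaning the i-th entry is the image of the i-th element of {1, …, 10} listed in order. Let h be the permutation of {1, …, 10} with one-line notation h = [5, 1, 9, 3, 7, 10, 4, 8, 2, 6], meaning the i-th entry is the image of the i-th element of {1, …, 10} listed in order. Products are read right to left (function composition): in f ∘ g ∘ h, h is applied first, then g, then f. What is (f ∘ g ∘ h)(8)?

4

Chase 8: h(8) = 8; g(8) = 4; f(4) = 4. Hence (f ∘ g ∘ h)(8) = 4.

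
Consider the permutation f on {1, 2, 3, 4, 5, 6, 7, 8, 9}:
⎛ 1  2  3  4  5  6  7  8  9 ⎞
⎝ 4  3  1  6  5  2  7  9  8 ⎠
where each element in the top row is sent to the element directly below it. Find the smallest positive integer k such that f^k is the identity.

Decomposing into disjoint cycles gives cycle lengths 5, 2, 1, 1.
The order of f is the least common multiple of its cycle lengths: lcm(5, 2) = 10.

10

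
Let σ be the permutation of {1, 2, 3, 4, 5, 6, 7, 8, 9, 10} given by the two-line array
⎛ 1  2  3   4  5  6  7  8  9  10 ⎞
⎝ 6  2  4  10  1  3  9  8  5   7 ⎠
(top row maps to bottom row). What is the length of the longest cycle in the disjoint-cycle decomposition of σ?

8

Decomposing into disjoint cycles gives (1, 6, 3, 4, 10, 7, 9, 5); the longest has length 8.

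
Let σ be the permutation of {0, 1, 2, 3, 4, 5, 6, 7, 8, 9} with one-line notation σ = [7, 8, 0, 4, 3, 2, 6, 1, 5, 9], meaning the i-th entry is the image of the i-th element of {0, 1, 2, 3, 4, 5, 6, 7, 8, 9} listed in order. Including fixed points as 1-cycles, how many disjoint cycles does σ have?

The cycle decomposition is (0, 7, 1, 8, 5, 2)(3, 4)(6)(9), which has 4 cycles (counting 1-cycles).

4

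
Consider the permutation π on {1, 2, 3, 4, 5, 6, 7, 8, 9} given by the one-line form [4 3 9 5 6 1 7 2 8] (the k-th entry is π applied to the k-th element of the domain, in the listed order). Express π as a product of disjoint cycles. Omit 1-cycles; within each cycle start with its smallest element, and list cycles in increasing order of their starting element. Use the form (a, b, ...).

(1, 4, 5, 6)(2, 3, 9, 8)

Start at 1 and follow images: 1 → 4 → 5 → 6 → 1, giving the cycle (1, 4, 5, 6).
Repeating from the next unused element and collecting all non-trivial cycles gives (1, 4, 5, 6)(2, 3, 9, 8).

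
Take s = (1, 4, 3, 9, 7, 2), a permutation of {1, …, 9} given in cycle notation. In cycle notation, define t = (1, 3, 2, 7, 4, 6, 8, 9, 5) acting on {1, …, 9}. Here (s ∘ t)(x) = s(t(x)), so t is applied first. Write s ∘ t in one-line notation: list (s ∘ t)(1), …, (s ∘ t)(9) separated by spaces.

9 2 1 6 4 8 3 7 5

(s ∘ t)(x) = s(t(x)). Computing each image: s(t(1)) = s(3) = 9, s(t(2)) = s(7) = 2, s(t(3)) = s(2) = 1, s(t(4)) = s(6) = 6, s(t(5)) = s(1) = 4, s(t(6)) = s(8) = 8, s(t(7)) = s(4) = 3, s(t(8)) = s(9) = 7, s(t(9)) = s(5) = 5.
Hence s ∘ t = [9 2 1 6 4 8 3 7 5].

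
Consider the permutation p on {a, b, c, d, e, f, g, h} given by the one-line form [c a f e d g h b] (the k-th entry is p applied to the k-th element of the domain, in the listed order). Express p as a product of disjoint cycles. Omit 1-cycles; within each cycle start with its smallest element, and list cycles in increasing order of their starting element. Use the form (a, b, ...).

Iterating p from a gives a → c → f → g → h → b → a; that is the 6-cycle (a, c, f, g, h, b).
Repeating from the next unused element and collecting all non-trivial cycles gives (a, c, f, g, h, b)(d, e).

(a, c, f, g, h, b)(d, e)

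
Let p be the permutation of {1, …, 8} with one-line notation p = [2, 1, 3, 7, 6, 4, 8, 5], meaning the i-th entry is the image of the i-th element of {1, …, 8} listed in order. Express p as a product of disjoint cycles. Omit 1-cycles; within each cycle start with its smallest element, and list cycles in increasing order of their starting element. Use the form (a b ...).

(1 2)(4 7 8 5 6)

From 1: 1 → 2 → 1, closing the cycle (1 2).
Repeating from the next unused element and collecting all non-trivial cycles gives (1 2)(4 7 8 5 6).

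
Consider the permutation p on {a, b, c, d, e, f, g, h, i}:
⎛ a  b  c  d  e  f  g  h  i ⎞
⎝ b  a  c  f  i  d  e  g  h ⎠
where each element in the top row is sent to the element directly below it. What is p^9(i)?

h

Tracing i → h → … returns to i after 4 steps, so i lies in a 4-cycle (e i h g).
On a 4-cycle, p^4 is the identity, so p^9 = p^1 there (9 ≡ 1 mod 4).
Advancing 1 step from i: i → h.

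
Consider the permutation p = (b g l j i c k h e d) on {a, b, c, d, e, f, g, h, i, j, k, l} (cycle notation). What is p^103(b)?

j

b lies in the 10-cycle (b g l j i c k h e d).
Powers repeat with period 10 on this cycle, and 103 mod 10 = 3, so p^103(b) = p^3(b).
Advancing 3 steps from b: b → g → l → j.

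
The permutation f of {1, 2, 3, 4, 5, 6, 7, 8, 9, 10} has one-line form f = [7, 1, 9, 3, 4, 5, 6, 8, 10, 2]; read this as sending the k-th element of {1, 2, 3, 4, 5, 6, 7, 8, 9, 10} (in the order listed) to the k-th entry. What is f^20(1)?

Tracing 1 → 7 → … returns to 1 after 9 steps, so 1 lies in a 9-cycle (1, 7, 6, 5, 4, 3, 9, 10, 2).
Powers repeat with period 9 on this cycle, and 20 mod 9 = 2, so f^20(1) = f^2(1).
Advancing 2 steps from 1: 1 → 7 → 6.

6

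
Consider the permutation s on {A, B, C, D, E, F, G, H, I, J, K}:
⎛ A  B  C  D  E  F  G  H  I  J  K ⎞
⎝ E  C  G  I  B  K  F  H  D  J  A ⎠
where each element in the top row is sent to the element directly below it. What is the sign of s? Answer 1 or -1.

In disjoint-cycle form the cycle lengths are 7, 2, 1, 1.
A cycle of length ℓ contributes ℓ−1 transpositions, so s is a product of 6 + 1 = 7 transpositions — odd.

-1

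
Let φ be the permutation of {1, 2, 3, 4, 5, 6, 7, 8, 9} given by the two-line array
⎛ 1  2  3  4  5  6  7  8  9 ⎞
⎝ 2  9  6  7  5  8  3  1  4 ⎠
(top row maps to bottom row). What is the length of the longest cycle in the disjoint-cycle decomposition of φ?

8

Decomposing into disjoint cycles gives (1, 2, 9, 4, 7, 3, 6, 8); the longest has length 8.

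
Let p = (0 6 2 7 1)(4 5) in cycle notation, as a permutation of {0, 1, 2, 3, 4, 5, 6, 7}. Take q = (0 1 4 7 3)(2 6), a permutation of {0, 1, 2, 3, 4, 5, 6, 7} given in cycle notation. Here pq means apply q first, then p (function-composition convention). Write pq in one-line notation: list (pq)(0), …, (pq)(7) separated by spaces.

Chase each element through q then p: 0 → 1 → 0; 1 → 4 → 5; 2 → 6 → 2; 3 → 0 → 6; 4 → 7 → 1; 5 → 5 → 4; 6 → 2 → 7; 7 → 3 → 3.
Collecting the images, pq = [0 5 2 6 1 4 7 3].

0 5 2 6 1 4 7 3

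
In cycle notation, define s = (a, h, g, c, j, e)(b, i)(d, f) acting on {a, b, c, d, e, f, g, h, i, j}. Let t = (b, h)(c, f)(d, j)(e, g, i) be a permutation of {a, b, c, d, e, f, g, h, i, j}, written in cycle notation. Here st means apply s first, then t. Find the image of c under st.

(st)(c) = t(s(c)). s(c) = j, then t(j) = d. So (st)(c) = d.

d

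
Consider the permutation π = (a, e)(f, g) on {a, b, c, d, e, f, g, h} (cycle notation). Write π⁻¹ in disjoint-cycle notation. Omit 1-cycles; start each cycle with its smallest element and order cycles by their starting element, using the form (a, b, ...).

If π sends a → b within a cycle, π⁻¹ sends b → a; equivalently, reverse each cycle.
After reversing and putting each cycle's least element first, π⁻¹ = (a, e)(f, g).

(a, e)(f, g)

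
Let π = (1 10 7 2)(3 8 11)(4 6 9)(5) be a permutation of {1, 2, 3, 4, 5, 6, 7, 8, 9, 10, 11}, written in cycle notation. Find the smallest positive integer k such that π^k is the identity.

The cycle type of π is (4, 3, 3, 1).
The order of π is the least common multiple of its cycle lengths: lcm(4, 3, 3) = 12.

12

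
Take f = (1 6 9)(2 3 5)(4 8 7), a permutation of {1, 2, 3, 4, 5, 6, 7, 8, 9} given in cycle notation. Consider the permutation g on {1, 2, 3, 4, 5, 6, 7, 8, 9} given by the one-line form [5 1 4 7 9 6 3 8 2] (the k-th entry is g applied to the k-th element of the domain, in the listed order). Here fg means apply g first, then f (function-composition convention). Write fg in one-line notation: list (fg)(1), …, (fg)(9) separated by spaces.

(fg)(x) = f(g(x)). Computing each image: f(g(1)) = f(5) = 2, f(g(2)) = f(1) = 6, f(g(3)) = f(4) = 8, f(g(4)) = f(7) = 4, f(g(5)) = f(9) = 1, f(g(6)) = f(6) = 9, f(g(7)) = f(3) = 5, f(g(8)) = f(8) = 7, f(g(9)) = f(2) = 3.
Hence fg = [2 6 8 4 1 9 5 7 3].

2 6 8 4 1 9 5 7 3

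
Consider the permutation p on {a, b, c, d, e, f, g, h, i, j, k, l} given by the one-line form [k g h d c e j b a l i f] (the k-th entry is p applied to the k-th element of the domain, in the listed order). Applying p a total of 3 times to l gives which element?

Tracing l → f → … returns to l after 8 steps, so l lies in an 8-cycle (b, g, j, l, f, e, c, h).
Stepping 3 places around the cycle: l → f → e → c.

c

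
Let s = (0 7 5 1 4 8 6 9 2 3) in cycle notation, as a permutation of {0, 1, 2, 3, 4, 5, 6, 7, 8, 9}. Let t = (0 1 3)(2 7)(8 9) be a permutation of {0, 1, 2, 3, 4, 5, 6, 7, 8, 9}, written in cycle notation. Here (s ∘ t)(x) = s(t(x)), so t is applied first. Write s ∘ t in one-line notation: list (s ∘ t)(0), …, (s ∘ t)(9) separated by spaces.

4 0 5 7 8 1 9 3 2 6

(s ∘ t)(x) = s(t(x)). Computing each image: s(t(0)) = s(1) = 4, s(t(1)) = s(3) = 0, s(t(2)) = s(7) = 5, s(t(3)) = s(0) = 7, s(t(4)) = s(4) = 8, s(t(5)) = s(5) = 1, s(t(6)) = s(6) = 9, s(t(7)) = s(2) = 3, s(t(8)) = s(9) = 2, s(t(9)) = s(8) = 6.
Hence s ∘ t = [4 0 5 7 8 1 9 3 2 6].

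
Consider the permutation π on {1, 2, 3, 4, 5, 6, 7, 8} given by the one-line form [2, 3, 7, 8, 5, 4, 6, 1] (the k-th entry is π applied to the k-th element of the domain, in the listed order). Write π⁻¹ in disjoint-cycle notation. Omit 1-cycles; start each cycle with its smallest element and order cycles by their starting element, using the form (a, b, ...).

(1, 8, 4, 6, 7, 3, 2)

First write π in disjoint cycles: (1, 2, 3, 7, 6, 4, 8).
The inverse reverses every cycle; in canonical form, π⁻¹ = (1, 8, 4, 6, 7, 3, 2).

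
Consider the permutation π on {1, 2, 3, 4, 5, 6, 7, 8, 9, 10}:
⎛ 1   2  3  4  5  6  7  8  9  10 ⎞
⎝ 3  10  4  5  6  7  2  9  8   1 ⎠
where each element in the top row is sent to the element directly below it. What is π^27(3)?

6

Tracing 3 → 4 → … returns to 3 after 8 steps, so 3 lies in an 8-cycle (1 3 4 5 6 7 2 10).
Powers repeat with period 8 on this cycle, and 27 mod 8 = 3, so π^27(3) = π^3(3).
Stepping 3 places around the cycle: 3 → 4 → 5 → 6.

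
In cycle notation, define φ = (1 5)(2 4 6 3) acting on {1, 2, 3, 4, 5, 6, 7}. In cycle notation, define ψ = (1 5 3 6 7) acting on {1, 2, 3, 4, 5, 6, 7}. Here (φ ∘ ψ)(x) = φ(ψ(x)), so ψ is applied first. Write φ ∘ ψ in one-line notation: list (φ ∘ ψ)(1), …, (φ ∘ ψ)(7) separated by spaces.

For each element, apply ψ then φ: 1 → 5 → 1; 2 → 2 → 4; 3 → 6 → 3; 4 → 4 → 6; 5 → 3 → 2; 6 → 7 → 7; 7 → 1 → 5.
Collecting the images, φ ∘ ψ = [1 4 3 6 2 7 5].

1 4 3 6 2 7 5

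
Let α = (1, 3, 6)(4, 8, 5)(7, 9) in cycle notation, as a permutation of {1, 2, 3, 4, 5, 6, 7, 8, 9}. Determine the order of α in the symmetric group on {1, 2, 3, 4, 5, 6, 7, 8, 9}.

6

The cycle type of α is (3, 3, 2, 1).
Since disjoint cycles commute, ord(α) = lcm(3, 3, 2) = 6.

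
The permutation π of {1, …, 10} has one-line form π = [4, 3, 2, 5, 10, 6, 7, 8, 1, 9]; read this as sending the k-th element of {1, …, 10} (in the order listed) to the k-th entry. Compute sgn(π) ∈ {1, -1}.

In disjoint-cycle form the cycle lengths are 5, 2, 1, 1, 1.
A cycle of length ℓ contributes ℓ−1 transpositions, so π is a product of 4 + 1 = 5 transpositions — odd.

-1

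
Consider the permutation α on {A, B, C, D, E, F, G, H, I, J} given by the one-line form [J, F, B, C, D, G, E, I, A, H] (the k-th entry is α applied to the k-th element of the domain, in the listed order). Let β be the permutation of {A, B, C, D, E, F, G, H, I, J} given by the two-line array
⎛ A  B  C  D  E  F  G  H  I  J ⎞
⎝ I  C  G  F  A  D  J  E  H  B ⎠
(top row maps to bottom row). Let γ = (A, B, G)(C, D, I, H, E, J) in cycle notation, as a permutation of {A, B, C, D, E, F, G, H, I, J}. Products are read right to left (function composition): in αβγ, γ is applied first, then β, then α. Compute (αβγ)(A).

B

(αβγ)(A) = α(β(γ(A))). γ(A) = B, then β(B) = C, then α(C) = B, so the result is B.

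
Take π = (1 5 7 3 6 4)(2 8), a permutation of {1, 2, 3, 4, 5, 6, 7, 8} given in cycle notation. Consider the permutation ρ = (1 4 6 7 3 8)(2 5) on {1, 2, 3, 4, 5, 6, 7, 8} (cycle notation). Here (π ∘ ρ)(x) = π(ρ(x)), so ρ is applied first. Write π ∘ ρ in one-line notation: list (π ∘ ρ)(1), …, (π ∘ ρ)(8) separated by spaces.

For each element, apply ρ then π: 1 → 4 → 1; 2 → 5 → 7; 3 → 8 → 2; 4 → 6 → 4; 5 → 2 → 8; 6 → 7 → 3; 7 → 3 → 6; 8 → 1 → 5.
Collecting the images, π ∘ ρ = [1 7 2 4 8 3 6 5].

1 7 2 4 8 3 6 5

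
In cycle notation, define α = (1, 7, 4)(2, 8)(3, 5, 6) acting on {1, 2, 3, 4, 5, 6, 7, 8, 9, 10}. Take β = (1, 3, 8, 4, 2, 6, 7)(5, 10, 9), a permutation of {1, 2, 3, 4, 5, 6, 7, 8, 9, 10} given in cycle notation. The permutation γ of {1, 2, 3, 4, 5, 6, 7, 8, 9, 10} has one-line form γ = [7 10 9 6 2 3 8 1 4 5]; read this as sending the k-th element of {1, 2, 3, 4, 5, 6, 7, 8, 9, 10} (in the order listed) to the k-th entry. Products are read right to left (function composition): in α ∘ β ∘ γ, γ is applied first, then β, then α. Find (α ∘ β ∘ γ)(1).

Apply the permutations in order: γ(1) = 7, then β(7) = 1, then α(1) = 7. So (α ∘ β ∘ γ)(1) = 7.

7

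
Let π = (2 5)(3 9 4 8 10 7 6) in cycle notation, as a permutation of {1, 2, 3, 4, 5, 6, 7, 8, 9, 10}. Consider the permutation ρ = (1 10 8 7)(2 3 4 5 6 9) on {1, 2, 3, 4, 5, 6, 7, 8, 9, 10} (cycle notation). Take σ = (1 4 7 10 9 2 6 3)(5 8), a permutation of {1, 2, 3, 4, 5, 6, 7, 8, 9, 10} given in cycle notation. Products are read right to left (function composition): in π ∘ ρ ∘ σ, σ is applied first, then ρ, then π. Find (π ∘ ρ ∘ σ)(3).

7

Chase 3: σ(3) = 1; ρ(1) = 10; π(10) = 7. Hence (π ∘ ρ ∘ σ)(3) = 7.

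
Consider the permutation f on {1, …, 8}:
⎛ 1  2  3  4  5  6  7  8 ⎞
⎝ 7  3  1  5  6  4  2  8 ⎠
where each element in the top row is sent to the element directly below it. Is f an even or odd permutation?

In disjoint-cycle form the cycle lengths are 4, 3, 1.
A cycle of length ℓ contributes ℓ−1 transpositions, so f is a product of 3 + 2 = 5 transpositions — odd.

odd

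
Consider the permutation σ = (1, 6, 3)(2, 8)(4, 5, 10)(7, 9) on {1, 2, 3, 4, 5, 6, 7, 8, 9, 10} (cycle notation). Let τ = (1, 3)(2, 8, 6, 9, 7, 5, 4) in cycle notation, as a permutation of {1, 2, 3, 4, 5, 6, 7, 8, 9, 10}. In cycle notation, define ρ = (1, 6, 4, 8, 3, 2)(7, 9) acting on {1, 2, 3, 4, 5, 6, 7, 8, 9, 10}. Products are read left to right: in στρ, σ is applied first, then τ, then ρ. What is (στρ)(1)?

Apply the permutations in order: σ(1) = 6, then τ(6) = 9, then ρ(9) = 7. So (στρ)(1) = 7.

7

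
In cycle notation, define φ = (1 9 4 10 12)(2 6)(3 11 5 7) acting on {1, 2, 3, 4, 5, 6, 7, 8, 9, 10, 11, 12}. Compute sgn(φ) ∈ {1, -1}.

1

The cycle lengths are 5, 4, 2, 1.
A cycle of length ℓ contributes ℓ−1 transpositions, so φ is a product of 4 + 3 + 1 = 8 transpositions — even.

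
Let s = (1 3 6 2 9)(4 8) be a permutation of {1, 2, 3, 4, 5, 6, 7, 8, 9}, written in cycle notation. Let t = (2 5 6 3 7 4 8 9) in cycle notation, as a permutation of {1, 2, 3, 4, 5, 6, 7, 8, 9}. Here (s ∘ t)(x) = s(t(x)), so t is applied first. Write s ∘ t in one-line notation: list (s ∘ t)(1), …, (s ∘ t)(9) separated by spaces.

3 5 7 4 2 6 8 1 9

Chase each element through t then s: 1 → 1 → 3; 2 → 5 → 5; 3 → 7 → 7; 4 → 8 → 4; 5 → 6 → 2; 6 → 3 → 6; 7 → 4 → 8; 8 → 9 → 1; 9 → 2 → 9.
So s ∘ t in one-line form is 3 5 7 4 2 6 8 1 9.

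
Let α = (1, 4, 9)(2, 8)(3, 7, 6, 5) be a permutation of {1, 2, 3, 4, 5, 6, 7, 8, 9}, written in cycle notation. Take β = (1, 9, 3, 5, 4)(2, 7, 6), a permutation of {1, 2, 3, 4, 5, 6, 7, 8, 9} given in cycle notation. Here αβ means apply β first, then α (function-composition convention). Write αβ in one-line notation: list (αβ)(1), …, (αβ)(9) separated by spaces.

1 6 3 4 9 8 5 2 7

For each element, apply β then α: 1 → 9 → 1; 2 → 7 → 6; 3 → 5 → 3; 4 → 1 → 4; 5 → 4 → 9; 6 → 2 → 8; 7 → 6 → 5; 8 → 8 → 2; 9 → 3 → 7.
So αβ in one-line form is 1 6 3 4 9 8 5 2 7.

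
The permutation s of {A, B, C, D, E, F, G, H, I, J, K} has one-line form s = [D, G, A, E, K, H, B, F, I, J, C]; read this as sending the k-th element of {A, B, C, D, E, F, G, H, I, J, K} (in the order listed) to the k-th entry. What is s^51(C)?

Tracing C → A → … returns to C after 5 steps, so C lies in a 5-cycle (A D E K C).
On a 5-cycle, s^5 is the identity, so s^51 = s^1 there (51 ≡ 1 mod 5).
Advancing 1 step from C: C → A.

A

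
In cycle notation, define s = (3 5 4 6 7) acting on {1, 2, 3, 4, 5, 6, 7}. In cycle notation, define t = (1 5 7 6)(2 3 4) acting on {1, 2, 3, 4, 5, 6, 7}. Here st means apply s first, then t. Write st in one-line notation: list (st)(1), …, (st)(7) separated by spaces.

5 3 7 1 2 6 4

Chase each element through s then t: 1 → 1 → 5; 2 → 2 → 3; 3 → 5 → 7; 4 → 6 → 1; 5 → 4 → 2; 6 → 7 → 6; 7 → 3 → 4.
So st in one-line form is 5 3 7 1 2 6 4.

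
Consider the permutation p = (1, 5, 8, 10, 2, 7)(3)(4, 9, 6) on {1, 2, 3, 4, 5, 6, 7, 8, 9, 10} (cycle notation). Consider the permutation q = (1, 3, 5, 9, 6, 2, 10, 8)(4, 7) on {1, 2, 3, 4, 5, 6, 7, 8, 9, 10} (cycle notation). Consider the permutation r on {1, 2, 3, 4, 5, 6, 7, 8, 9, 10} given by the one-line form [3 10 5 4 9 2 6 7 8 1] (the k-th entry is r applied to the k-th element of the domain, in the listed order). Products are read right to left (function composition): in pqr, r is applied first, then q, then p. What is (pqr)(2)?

10

Apply the permutations in order: r(2) = 10, then q(10) = 8, then p(8) = 10. So (pqr)(2) = 10.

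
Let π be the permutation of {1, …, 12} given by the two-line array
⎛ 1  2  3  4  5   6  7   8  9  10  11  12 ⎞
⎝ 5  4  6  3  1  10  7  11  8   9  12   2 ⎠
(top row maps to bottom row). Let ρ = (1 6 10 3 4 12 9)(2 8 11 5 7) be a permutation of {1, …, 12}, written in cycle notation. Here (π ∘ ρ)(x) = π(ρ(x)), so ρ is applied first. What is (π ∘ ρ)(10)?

(π ∘ ρ)(10) = π(ρ(10)). ρ(10) = 3, then π(3) = 6. So (π ∘ ρ)(10) = 6.

6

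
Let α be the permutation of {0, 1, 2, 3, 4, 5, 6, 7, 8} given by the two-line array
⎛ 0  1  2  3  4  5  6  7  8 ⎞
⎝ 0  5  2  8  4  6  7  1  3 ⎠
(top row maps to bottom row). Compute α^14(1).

6

Tracing 1 → 5 → … returns to 1 after 4 steps, so 1 lies in a 4-cycle (1, 5, 6, 7).
Powers repeat with period 4 on this cycle, and 14 mod 4 = 2, so α^14(1) = α^2(1).
Stepping 2 places around the cycle: 1 → 5 → 6.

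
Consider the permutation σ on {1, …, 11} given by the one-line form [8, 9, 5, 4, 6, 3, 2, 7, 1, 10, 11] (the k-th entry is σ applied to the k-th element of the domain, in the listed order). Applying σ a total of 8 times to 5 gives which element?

Tracing 5 → 6 → … returns to 5 after 3 steps, so 5 lies in a 3-cycle (3, 5, 6).
Powers repeat with period 3 on this cycle, and 8 mod 3 = 2, so σ^8(5) = σ^2(5).
Stepping 2 places around the cycle: 5 → 6 → 3.

3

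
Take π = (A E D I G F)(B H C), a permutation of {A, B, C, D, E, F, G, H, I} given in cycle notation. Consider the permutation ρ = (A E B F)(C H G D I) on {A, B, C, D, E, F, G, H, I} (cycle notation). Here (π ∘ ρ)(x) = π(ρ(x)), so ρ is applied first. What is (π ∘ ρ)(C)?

(π ∘ ρ)(C) = π(ρ(C)). ρ(C) = H, then π(H) = C. So (π ∘ ρ)(C) = C.

C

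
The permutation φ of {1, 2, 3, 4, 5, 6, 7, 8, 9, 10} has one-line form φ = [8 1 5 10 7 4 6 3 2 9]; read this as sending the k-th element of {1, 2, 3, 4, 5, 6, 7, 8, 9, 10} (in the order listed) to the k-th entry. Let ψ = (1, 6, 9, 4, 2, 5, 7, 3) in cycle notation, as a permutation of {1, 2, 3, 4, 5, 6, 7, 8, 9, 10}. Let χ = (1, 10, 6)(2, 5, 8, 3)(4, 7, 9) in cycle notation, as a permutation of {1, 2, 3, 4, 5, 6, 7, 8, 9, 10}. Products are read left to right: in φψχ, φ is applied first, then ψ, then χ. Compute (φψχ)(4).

6

Chase 4: φ(4) = 10; ψ(10) = 10; χ(10) = 6. Hence (φψχ)(4) = 6.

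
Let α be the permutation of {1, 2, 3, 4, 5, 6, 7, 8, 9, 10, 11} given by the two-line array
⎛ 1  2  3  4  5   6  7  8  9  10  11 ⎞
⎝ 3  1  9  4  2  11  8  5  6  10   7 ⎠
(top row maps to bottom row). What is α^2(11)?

8

Tracing 11 → 7 → … returns to 11 after 9 steps, so 11 lies in a 9-cycle (1 3 9 6 11 7 8 5 2).
Stepping 2 places around the cycle: 11 → 7 → 8.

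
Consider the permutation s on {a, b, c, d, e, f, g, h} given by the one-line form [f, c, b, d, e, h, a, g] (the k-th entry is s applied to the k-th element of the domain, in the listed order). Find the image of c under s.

b

c is element number 3 of the domain, and entry number 3 of the one-line form is b, so s(c) = b.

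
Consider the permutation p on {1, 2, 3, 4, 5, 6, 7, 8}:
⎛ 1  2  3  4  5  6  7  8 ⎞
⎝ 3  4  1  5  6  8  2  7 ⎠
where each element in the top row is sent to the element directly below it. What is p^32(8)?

Tracing 8 → 7 → … returns to 8 after 6 steps, so 8 lies in a 6-cycle (2 4 5 6 8 7).
Powers repeat with period 6 on this cycle, and 32 mod 6 = 2, so p^32(8) = p^2(8).
Stepping 2 places around the cycle: 8 → 7 → 2.

2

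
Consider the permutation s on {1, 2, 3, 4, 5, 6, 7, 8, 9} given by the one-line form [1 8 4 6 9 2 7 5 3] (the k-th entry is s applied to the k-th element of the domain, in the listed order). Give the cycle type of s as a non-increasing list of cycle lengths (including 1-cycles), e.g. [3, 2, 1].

The disjoint cycles are (1)(2 8 5 9 3 4 6)(7), with lengths 7, 1, 1 in non-increasing order.

[7, 1, 1]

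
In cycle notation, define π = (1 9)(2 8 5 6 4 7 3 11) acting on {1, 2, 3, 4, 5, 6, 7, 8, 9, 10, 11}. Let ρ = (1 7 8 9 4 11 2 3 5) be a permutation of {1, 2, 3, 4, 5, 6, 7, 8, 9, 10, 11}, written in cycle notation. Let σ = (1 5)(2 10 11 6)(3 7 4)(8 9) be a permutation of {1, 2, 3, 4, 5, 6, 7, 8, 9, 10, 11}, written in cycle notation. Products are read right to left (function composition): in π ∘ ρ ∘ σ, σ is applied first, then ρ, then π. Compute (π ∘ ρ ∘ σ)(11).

(π ∘ ρ ∘ σ)(11) = π(ρ(σ(11))). σ(11) = 6, then ρ(6) = 6, then π(6) = 4, so the result is 4.

4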